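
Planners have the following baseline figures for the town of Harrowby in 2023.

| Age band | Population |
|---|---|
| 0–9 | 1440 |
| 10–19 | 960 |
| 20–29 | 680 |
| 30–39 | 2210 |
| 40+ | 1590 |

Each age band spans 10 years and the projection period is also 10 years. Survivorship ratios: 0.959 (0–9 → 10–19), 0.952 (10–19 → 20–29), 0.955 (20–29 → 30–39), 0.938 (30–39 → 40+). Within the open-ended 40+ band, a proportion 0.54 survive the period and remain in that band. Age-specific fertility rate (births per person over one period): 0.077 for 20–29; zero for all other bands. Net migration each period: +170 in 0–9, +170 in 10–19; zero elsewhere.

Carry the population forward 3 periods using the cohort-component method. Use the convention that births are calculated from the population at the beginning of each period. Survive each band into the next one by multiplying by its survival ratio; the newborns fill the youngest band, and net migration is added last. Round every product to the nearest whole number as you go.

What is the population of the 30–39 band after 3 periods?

1411

— Period 1 —
Births: 680 × 0.077 = 52
10–19: 1440 × 0.959 = 1381
20–29: 960 × 0.952 = 914
30–39: 680 × 0.955 = 649
40+: 2210 × 0.938 + 1590 × 0.54 = 2073 + 859 = 2932
Net migration: 0–9 + 170 → 222; 10–19 + 170 → 1551
→ [222, 1551, 914, 649, 2932]
— Period 2 —
Births: 914 × 0.077 = 70
10–19: 222 × 0.959 = 213
20–29: 1551 × 0.952 = 1477
30–39: 914 × 0.955 = 873
40+: 649 × 0.938 + 2932 × 0.54 = 609 + 1583 = 2192
Net migration: 0–9 + 170 → 240; 10–19 + 170 → 383
→ [240, 383, 1477, 873, 2192]
— Period 3 —
Births: 1477 × 0.077 = 114
10–19: 240 × 0.959 = 230
20–29: 383 × 0.952 = 365
30–39: 1477 × 0.955 = 1411
40+: 873 × 0.938 + 2192 × 0.54 = 819 + 1184 = 2003
Net migration: 0–9 + 170 → 284; 10–19 + 170 → 400
→ [284, 400, 365, 1411, 2003]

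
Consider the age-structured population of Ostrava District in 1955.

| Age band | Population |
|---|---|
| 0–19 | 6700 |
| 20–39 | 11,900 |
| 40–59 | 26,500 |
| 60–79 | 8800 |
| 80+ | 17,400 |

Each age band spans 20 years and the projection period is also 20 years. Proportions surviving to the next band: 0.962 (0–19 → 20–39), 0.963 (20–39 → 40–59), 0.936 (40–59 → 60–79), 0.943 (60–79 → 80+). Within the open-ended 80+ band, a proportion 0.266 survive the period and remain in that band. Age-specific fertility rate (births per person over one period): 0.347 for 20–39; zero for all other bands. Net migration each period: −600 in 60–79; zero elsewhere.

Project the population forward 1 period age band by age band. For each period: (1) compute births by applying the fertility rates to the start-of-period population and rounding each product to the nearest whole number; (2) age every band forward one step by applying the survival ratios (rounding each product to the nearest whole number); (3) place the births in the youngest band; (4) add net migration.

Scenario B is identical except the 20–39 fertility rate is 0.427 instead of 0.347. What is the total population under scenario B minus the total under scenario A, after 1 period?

(Bands numbered youngest = 1 to oldest = 5.)
After projecting period 1:
Births: 11900 × 0.347 = 4129
Band 2: 6700 × 0.962 = 6445
Band 3: 11900 × 0.963 = 11460
Band 4: 26500 × 0.936 = 24804
Band 5: 8800 × 0.943 + 17400 × 0.266 = 8298 + 4628 = 12926
Net migration: Band 4 − 600 → 24204
→ [4129, 6445, 11460, 24204, 12926]
Scenario A total after 1 period: 59164
Scenario B projection —
After projecting period 1:
Births: 11900 × 0.427 = 5081
Band 2: 6700 × 0.962 = 6445
Band 3: 11900 × 0.963 = 11460
Band 4: 26500 × 0.936 = 24804
Band 5: 8800 × 0.943 + 17400 × 0.266 = 8298 + 4628 = 12926
Net migration: Band 4 − 600 → 24204
→ [5081, 6445, 11460, 24204, 12926]
Scenario B total after 1 period: 60116
Difference B − A = 60116 − 59164 = 952

952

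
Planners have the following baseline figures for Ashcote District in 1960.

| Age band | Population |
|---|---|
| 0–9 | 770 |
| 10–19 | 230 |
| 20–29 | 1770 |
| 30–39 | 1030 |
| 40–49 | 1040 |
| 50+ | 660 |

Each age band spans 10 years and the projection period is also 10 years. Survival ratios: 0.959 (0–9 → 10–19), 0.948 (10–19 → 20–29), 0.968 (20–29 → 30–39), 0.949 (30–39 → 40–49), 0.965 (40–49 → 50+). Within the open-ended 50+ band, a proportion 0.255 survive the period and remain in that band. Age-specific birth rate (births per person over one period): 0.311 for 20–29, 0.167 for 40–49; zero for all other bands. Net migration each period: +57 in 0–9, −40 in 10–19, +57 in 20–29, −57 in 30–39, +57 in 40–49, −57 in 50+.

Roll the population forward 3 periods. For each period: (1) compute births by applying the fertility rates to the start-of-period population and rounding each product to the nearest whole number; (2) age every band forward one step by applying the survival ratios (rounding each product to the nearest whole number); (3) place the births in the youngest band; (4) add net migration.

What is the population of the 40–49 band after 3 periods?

255

Call the groups 1 to 6, youngest first.
Period 1:
Births: 1770 * 0.311 = 550 ; 1040 * 0.167 = 174 ⇒ total 724
Group 2: 770 * 0.959 = 738
Group 3: 230 * 0.948 = 218
Group 4: 1770 * 0.968 = 1713
Group 5: 1030 * 0.949 = 977
Group 6: 1040 * 0.965 + 660 * 0.255 = 1004 + 168 = 1172
Net migration: Group 1 + 57 → 781; Group 2 − 40 → 698; Group 3 + 57 → 275; Group 4 − 57 → 1656; Group 5 + 57 → 1034; Group 6 − 57 → 1115
→ [781, 698, 275, 1656, 1034, 1115]
Period 2:
Births: 275 * 0.311 = 86 ; 1034 * 0.167 = 173 ⇒ total 259
Group 2: 781 * 0.959 = 749
Group 3: 698 * 0.948 = 662
Group 4: 275 * 0.968 = 266
Group 5: 1656 * 0.949 = 1572
Group 6: 1034 * 0.965 + 1115 * 0.255 = 998 + 284 = 1282
Net migration: Group 1 + 57 → 316; Group 2 − 40 → 709; Group 3 + 57 → 719; Group 4 − 57 → 209; Group 5 + 57 → 1629; Group 6 − 57 → 1225
→ [316, 709, 719, 209, 1629, 1225]
Period 3:
Births: 719 * 0.311 = 224 ; 1629 * 0.167 = 272 ⇒ total 496
Group 2: 316 * 0.959 = 303
Group 3: 709 * 0.948 = 672
Group 4: 719 * 0.968 = 696
Group 5: 209 * 0.949 = 198
Group 6: 1629 * 0.965 + 1225 * 0.255 = 1572 + 312 = 1884
Net migration: Group 1 + 57 → 553; Group 2 − 40 → 263; Group 3 + 57 → 729; Group 4 − 57 → 639; Group 5 + 57 → 255; Group 6 − 57 → 1827
→ [553, 263, 729, 639, 255, 1827]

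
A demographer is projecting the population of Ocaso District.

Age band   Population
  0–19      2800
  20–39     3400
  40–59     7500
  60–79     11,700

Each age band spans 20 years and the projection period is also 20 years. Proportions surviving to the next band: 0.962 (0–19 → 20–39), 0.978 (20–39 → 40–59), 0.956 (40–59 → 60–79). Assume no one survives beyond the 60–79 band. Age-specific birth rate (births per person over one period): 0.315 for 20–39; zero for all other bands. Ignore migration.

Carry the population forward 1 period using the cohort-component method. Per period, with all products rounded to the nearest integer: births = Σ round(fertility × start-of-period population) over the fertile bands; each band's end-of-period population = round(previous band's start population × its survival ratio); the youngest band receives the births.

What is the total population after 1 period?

— Period 1 —
Births: 3400 × 0.315 = 1071
20–39: 2800 × 0.962 = 2694
40–59: 3400 × 0.978 = 3325
60–79: 7500 × 0.956 = 7170
End of period: [1071, 2694, 3325, 7170]
Total after period 1: 1071 + 2694 + 3325 + 7170 = 14260

14260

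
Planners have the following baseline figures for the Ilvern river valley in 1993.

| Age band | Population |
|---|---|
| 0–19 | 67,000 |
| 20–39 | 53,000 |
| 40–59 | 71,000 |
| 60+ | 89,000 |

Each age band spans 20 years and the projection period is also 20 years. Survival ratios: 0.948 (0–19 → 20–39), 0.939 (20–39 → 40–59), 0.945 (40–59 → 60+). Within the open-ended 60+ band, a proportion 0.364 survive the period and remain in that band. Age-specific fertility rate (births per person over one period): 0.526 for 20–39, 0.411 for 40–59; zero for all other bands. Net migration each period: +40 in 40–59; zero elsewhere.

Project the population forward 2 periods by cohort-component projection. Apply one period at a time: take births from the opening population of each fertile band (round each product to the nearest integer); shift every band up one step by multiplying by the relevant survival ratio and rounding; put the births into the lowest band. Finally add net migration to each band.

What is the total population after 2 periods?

Call the bands 1 to 4, youngest first.
— Period 1 —
Births: 53000 × 0.526 = 27878 ; 71000 × 0.411 = 29181 ⇒ total 57059
Band 2: 67000 × 0.948 = 63516
Band 3: 53000 × 0.939 = 49767
Band 4: 71000 × 0.945 + 89000 × 0.364 = 67095 + 32396 = 99491
Net migration: Band 3 + 40 → 49807
Giving 57059 / 63516 / 49807 / 99491.
— Period 2 —
Births: 63516 × 0.526 = 33409 ; 49807 × 0.411 = 20471 ⇒ total 53880
Band 2: 57059 × 0.948 = 54092
Band 3: 63516 × 0.939 = 59642
Band 4: 49807 × 0.945 + 99491 × 0.364 = 47068 + 36215 = 83283
Net migration: Band 3 + 40 → 59682
Giving 53880 / 54092 / 59682 / 83283.
Total after period 2: 53880 + 54092 + 59682 + 83283 = 250937

250937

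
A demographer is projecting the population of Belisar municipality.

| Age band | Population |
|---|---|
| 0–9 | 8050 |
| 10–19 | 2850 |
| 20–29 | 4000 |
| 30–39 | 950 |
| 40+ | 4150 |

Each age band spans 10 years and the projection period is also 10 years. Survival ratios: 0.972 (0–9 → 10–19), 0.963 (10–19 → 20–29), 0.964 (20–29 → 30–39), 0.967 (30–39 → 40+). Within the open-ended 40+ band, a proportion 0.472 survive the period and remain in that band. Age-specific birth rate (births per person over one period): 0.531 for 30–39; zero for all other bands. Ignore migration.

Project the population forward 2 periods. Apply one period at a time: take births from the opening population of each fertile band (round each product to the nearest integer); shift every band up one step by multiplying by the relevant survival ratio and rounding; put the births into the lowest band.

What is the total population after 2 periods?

17806

(Bands numbered youngest = 1 to oldest = 5.)
[period 1]
Births: 950 * 0.531 = 504
Band 2: 8050 * 0.972 = 7825
Band 3: 2850 * 0.963 = 2745
Band 4: 4000 * 0.964 = 3856
Band 5: 950 * 0.967 + 4150 * 0.472 = 919 + 1959 = 2878
Population now: 0–9=504, 10–19=7825, 20–29=2745, 30–39=3856, 40+=2878
[period 2]
Births: 3856 * 0.531 = 2048
Band 2: 504 * 0.972 = 490
Band 3: 7825 * 0.963 = 7535
Band 4: 2745 * 0.964 = 2646
Band 5: 3856 * 0.967 + 2878 * 0.472 = 3729 + 1358 = 5087
Population now: 0–9=2048, 10–19=490, 20–29=7535, 30–39=2646, 40+=5087
Total after period 2: 2048 + 490 + 7535 + 2646 + 5087 = 17806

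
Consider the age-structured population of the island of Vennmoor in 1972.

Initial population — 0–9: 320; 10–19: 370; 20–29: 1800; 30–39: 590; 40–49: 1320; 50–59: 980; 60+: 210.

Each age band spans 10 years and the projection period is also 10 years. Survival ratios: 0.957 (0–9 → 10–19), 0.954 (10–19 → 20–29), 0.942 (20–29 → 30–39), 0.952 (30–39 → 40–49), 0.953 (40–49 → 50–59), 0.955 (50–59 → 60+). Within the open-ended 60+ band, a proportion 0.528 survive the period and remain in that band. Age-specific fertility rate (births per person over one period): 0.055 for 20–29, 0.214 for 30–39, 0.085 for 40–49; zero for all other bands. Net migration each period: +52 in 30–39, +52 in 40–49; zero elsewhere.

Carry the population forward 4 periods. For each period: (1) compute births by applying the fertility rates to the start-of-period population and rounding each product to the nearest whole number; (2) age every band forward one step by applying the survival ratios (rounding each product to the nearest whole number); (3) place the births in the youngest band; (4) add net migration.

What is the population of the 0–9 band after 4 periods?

123

Period 1:
Births: 1800 * 0.055 = 99  |  590 * 0.214 = 126  |  1320 * 0.085 = 112 → 337
10–19: 320 * 0.957 = 306
20–29: 370 * 0.954 = 353
30–39: 1800 * 0.942 = 1696
40–49: 590 * 0.952 = 562
50–59: 1320 * 0.953 = 1258
60+: 980 * 0.955 + 210 * 0.528 = 936 + 111 = 1047
Net migration: 30–39 + 52 → 1748; 40–49 + 52 → 614
End of period: [337, 306, 353, 1748, 614, 1258, 1047]
Period 2:
Births: 353 * 0.055 = 19  |  1748 * 0.214 = 374  |  614 * 0.085 = 52 → 445
10–19: 337 * 0.957 = 323
20–29: 306 * 0.954 = 292
30–39: 353 * 0.942 = 333
40–49: 1748 * 0.952 = 1664
50–59: 614 * 0.953 = 585
60+: 1258 * 0.955 + 1047 * 0.528 = 1201 + 553 = 1754
Net migration: 30–39 + 52 → 385; 40–49 + 52 → 1716
End of period: [445, 323, 292, 385, 1716, 585, 1754]
Period 3:
Births: 292 * 0.055 = 16  |  385 * 0.214 = 82  |  1716 * 0.085 = 146 → 244
10–19: 445 * 0.957 = 426
20–29: 323 * 0.954 = 308
30–39: 292 * 0.942 = 275
40–49: 385 * 0.952 = 367
50–59: 1716 * 0.953 = 1635
60+: 585 * 0.955 + 1754 * 0.528 = 559 + 926 = 1485
Net migration: 30–39 + 52 → 327; 40–49 + 52 → 419
End of period: [244, 426, 308, 327, 419, 1635, 1485]
Period 4:
Births: 308 * 0.055 = 17  |  327 * 0.214 = 70  |  419 * 0.085 = 36 → 123
10–19: 244 * 0.957 = 234
20–29: 426 * 0.954 = 406
30–39: 308 * 0.942 = 290
40–49: 327 * 0.952 = 311
50–59: 419 * 0.953 = 399
60+: 1635 * 0.955 + 1485 * 0.528 = 1561 + 784 = 2345
Net migration: 30–39 + 52 → 342; 40–49 + 52 → 363
End of period: [123, 234, 406, 342, 363, 399, 2345]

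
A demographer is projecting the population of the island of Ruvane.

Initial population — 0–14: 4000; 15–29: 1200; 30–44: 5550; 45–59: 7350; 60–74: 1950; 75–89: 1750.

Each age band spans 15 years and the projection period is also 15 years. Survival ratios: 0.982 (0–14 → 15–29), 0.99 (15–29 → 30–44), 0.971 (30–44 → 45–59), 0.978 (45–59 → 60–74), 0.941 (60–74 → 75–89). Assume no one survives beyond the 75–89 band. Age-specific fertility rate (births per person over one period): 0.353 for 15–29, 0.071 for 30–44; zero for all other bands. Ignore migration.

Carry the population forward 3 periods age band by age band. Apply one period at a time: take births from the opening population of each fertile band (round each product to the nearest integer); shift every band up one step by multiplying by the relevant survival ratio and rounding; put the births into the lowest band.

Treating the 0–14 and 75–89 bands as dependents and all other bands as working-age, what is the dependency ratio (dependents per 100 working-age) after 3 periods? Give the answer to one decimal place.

77.2

Period 1.
Births: 1200 * 0.353 = 424  |  5550 * 0.071 = 394 — total 818
15–29: 4000 * 0.982 = 3928
30–44: 1200 * 0.99 = 1188
45–59: 5550 * 0.971 = 5389
60–74: 7350 * 0.978 = 7188
75–89: 1950 * 0.941 = 1835
End of period: [818, 3928, 1188, 5389, 7188, 1835]
Period 2.
Births: 3928 * 0.353 = 1387  |  1188 * 0.071 = 84 — total 1471
15–29: 818 * 0.982 = 803
30–44: 3928 * 0.99 = 3889
45–59: 1188 * 0.971 = 1154
60–74: 5389 * 0.978 = 5270
75–89: 7188 * 0.941 = 6764
End of period: [1471, 803, 3889, 1154, 5270, 6764]
Period 3.
Births: 803 * 0.353 = 283  |  3889 * 0.071 = 276 — total 559
15–29: 1471 * 0.982 = 1445
30–44: 803 * 0.99 = 795
45–59: 3889 * 0.971 = 3776
60–74: 1154 * 0.978 = 1129
75–89: 5270 * 0.941 = 4959
End of period: [559, 1445, 795, 3776, 1129, 4959]
Dependents (band 0–14 + band 75–89) = 559 + 4959 = 5518; working-age = 7145; ratio = 5518/7145 × 100 = 77.2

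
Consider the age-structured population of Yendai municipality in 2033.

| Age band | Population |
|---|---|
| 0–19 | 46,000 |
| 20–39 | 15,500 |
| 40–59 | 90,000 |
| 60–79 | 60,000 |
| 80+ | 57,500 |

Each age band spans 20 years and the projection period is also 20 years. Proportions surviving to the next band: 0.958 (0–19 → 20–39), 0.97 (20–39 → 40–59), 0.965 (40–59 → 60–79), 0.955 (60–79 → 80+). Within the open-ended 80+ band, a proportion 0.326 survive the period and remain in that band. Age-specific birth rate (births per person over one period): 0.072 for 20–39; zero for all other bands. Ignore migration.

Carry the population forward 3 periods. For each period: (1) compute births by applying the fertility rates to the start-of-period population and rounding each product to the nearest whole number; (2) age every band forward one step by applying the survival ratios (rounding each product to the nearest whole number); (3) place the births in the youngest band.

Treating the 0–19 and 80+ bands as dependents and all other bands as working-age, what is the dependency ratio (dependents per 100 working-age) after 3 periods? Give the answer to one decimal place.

108.2

Numbering the bands 1..5 from youngest to oldest:
After projecting period 1:
Births: 15500 × 0.072 = 1116
Band 2: 46000 × 0.958 = 44068
Band 3: 15500 × 0.97 = 15035
Band 4: 90000 × 0.965 = 86850
Band 5: 60000 × 0.955 + 57500 × 0.326 = 57300 + 18745 = 76045
Giving 1116 / 44068 / 15035 / 86850 / 76045.
After projecting period 2:
Births: 44068 × 0.072 = 3173
Band 2: 1116 × 0.958 = 1069
Band 3: 44068 × 0.97 = 42746
Band 4: 15035 × 0.965 = 14509
Band 5: 86850 × 0.955 + 76045 × 0.326 = 82942 + 24791 = 107733
Giving 3173 / 1069 / 42746 / 14509 / 107733.
After projecting period 3:
Births: 1069 × 0.072 = 77
Band 2: 3173 × 0.958 = 3040
Band 3: 1069 × 0.97 = 1037
Band 4: 42746 × 0.965 = 41250
Band 5: 14509 × 0.955 + 107733 × 0.326 = 13856 + 35121 = 48977
Giving 77 / 3040 / 1037 / 41250 / 48977.
Dependents (band 0–19 + band 80+) = 77 + 48977 = 49054; working-age = 45327; ratio = 49054/45327 × 100 = 108.2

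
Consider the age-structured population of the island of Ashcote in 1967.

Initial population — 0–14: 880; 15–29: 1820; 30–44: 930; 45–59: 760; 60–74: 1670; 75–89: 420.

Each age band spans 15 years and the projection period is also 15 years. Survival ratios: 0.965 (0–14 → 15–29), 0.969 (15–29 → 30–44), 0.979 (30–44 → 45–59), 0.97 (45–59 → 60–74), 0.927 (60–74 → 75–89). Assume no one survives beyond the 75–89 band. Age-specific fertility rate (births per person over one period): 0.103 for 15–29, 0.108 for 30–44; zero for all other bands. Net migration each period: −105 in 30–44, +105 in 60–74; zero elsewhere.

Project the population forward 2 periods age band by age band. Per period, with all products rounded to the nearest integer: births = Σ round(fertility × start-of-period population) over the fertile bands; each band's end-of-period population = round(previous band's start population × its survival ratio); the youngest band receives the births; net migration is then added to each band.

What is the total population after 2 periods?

Call the groups 1 to 6, youngest first.
Period 1:
Births: 1820 × 0.103 = 187, 930 × 0.108 = 100 — total 287
Group 2: 880 × 0.965 = 849
Group 3: 1820 × 0.969 = 1764
Group 4: 930 × 0.979 = 910
Group 5: 760 × 0.97 = 737
Group 6: 1670 × 0.927 = 1548
Net migration: Group 3 − 105 → 1659; Group 5 + 105 → 842
End of period: [287, 849, 1659, 910, 842, 1548]
Period 2:
Births: 849 × 0.103 = 87, 1659 × 0.108 = 179 — total 266
Group 2: 287 × 0.965 = 277
Group 3: 849 × 0.969 = 823
Group 4: 1659 × 0.979 = 1624
Group 5: 910 × 0.97 = 883
Group 6: 842 × 0.927 = 781
Net migration: Group 3 − 105 → 718; Group 5 + 105 → 988
End of period: [266, 277, 718, 1624, 988, 781]
Total after period 2: 266 + 277 + 718 + 1624 + 988 + 781 = 4654

4654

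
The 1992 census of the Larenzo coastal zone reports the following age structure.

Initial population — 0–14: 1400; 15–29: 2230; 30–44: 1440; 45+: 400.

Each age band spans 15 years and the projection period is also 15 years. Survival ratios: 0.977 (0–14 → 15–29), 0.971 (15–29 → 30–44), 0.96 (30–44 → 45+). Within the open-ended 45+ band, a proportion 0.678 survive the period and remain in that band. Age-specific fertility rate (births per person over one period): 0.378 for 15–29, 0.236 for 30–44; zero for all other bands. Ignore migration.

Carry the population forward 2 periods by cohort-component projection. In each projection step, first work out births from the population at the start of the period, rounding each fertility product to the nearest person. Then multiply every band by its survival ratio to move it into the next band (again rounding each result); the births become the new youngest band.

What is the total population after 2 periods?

After projecting period 1:
Births: 2230 × 0.378 = 843, 1440 × 0.236 = 340 → total 1183
15–29: 1400 × 0.977 = 1368
30–44: 2230 × 0.971 = 2165
45+: 1440 × 0.96 + 400 × 0.678 = 1382 + 271 = 1653
→ [1183, 1368, 2165, 1653]
After projecting period 2:
Births: 1368 × 0.378 = 517, 2165 × 0.236 = 511 → total 1028
15–29: 1183 × 0.977 = 1156
30–44: 1368 × 0.971 = 1328
45+: 2165 × 0.96 + 1653 × 0.678 = 2078 + 1121 = 3199
→ [1028, 1156, 1328, 3199]
Total after period 2: 1028 + 1156 + 1328 + 3199 = 6711

6711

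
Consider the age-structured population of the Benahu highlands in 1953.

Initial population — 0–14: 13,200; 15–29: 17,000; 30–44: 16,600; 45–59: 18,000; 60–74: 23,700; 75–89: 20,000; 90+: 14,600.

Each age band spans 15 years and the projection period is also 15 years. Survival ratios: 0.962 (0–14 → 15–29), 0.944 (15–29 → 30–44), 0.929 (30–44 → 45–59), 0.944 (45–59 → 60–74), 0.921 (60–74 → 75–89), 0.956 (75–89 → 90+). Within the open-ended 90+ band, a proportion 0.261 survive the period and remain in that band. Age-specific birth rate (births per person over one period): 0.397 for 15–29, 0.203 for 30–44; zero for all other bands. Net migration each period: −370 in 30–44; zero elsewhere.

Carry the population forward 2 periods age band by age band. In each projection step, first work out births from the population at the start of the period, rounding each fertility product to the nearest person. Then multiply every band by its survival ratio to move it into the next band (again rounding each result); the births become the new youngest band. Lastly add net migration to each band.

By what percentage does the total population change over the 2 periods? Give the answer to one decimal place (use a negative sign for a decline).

(Groups numbered youngest = 1 to oldest = 7.)
— Period 1 —
Births: 17000 × 0.397 = 6749  |  16600 × 0.203 = 3370 — total 10119
Group 2: 13200 × 0.962 = 12698
Group 3: 17000 × 0.944 = 16048
Group 4: 16600 × 0.929 = 15421
Group 5: 18000 × 0.944 = 16992
Group 6: 23700 × 0.921 = 21828
Group 7: 20000 × 0.956 + 14600 × 0.261 = 19120 + 3811 = 22931
Net migration: Group 3 − 370 → 15678
Giving 10119 / 12698 / 15678 / 15421 / 16992 / 21828 / 22931.
— Period 2 —
Births: 12698 × 0.397 = 5041  |  15678 × 0.203 = 3183 — total 8224
Group 2: 10119 × 0.962 = 9734
Group 3: 12698 × 0.944 = 11987
Group 4: 15678 × 0.929 = 14565
Group 5: 15421 × 0.944 = 14557
Group 6: 16992 × 0.921 = 15650
Group 7: 21828 × 0.956 + 22931 × 0.261 = 20868 + 5985 = 26853
Net migration: Group 3 − 370 → 11617
Giving 8224 / 9734 / 11617 / 14565 / 14557 / 15650 / 26853.
Total: 123100 → 101200; change = -21900; percentage change = -17.8%

-17.8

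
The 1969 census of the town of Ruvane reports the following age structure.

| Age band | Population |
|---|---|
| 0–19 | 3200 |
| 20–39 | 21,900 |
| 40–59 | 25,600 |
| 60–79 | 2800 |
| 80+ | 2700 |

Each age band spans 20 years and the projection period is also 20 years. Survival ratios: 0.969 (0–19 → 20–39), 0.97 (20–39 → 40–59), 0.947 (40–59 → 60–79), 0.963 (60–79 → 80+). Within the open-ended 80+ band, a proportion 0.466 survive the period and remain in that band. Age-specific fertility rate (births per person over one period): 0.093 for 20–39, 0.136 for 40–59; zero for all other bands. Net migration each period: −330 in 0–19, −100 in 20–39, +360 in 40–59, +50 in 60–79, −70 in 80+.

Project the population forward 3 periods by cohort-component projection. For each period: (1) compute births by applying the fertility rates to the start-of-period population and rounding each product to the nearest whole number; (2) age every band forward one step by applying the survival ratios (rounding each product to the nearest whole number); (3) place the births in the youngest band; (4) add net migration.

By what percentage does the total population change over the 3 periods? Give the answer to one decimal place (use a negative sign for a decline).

(Groups numbered youngest = 1 to oldest = 5.)
After projecting period 1:
Births: 21900 × 0.093 = 2037 ; 25600 × 0.136 = 3482 → 5519
Group 2: 3200 × 0.969 = 3101
Group 3: 21900 × 0.97 = 21243
Group 4: 25600 × 0.947 = 24243
Group 5: 2800 × 0.963 + 2700 × 0.466 = 2696 + 1258 = 3954
Net migration: Group 1 − 330 → 5189; Group 2 − 100 → 3001; Group 3 + 360 → 21603; Group 4 + 50 → 24293; Group 5 − 70 → 3884
→ [5189, 3001, 21603, 24293, 3884]
After projecting period 2:
Births: 3001 × 0.093 = 279 ; 21603 × 0.136 = 2938 → 3217
Group 2: 5189 × 0.969 = 5028
Group 3: 3001 × 0.97 = 2911
Group 4: 21603 × 0.947 = 20458
Group 5: 24293 × 0.963 + 3884 × 0.466 = 23394 + 1810 = 25204
Net migration: Group 1 − 330 → 2887; Group 2 − 100 → 4928; Group 3 + 360 → 3271; Group 4 + 50 → 20508; Group 5 − 70 → 25134
→ [2887, 4928, 3271, 20508, 25134]
After projecting period 3:
Births: 4928 × 0.093 = 458 ; 3271 × 0.136 = 445 → 903
Group 2: 2887 × 0.969 = 2798
Group 3: 4928 × 0.97 = 4780
Group 4: 3271 × 0.947 = 3098
Group 5: 20508 × 0.963 + 25134 × 0.466 = 19749 + 11712 = 31461
Net migration: Group 1 − 330 → 573; Group 2 − 100 → 2698; Group 3 + 360 → 5140; Group 4 + 50 → 3148; Group 5 − 70 → 31391
→ [573, 2698, 5140, 3148, 31391]
Total: 56200 → 42950; change = -13250; percentage change = -23.6%

-23.6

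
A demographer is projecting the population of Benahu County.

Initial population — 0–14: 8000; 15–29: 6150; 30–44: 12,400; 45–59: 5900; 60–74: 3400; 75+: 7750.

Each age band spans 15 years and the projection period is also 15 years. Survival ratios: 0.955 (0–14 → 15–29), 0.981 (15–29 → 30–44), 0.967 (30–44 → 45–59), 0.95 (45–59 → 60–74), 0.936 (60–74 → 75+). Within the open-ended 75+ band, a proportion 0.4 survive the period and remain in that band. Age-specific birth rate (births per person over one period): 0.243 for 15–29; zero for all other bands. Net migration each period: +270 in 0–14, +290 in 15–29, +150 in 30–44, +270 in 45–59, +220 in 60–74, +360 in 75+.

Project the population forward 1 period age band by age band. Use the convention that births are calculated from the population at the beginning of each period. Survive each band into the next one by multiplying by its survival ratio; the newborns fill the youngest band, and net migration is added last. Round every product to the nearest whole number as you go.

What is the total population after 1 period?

Let group 1 be 0–14 through group 6 = 75+.
[period 1]
Births: 6150 × 0.243 = 1494
Group 2: 8000 × 0.955 = 7640
Group 3: 6150 × 0.981 = 6033
Group 4: 12400 × 0.967 = 11991
Group 5: 5900 × 0.95 = 5605
Group 6: 3400 × 0.936 + 7750 × 0.4 = 3182 + 3100 = 6282
Net migration: Group 1 + 270 → 1764; Group 2 + 290 → 7930; Group 3 + 150 → 6183; Group 4 + 270 → 12261; Group 5 + 220 → 5825; Group 6 + 360 → 6642
Population now: 0–14=1764, 15–29=7930, 30–44=6183, 45–59=12261, 60–74=5825, 75+=6642
Total after period 1: 1764 + 7930 + 6183 + 12261 + 5825 + 6642 = 40605

40605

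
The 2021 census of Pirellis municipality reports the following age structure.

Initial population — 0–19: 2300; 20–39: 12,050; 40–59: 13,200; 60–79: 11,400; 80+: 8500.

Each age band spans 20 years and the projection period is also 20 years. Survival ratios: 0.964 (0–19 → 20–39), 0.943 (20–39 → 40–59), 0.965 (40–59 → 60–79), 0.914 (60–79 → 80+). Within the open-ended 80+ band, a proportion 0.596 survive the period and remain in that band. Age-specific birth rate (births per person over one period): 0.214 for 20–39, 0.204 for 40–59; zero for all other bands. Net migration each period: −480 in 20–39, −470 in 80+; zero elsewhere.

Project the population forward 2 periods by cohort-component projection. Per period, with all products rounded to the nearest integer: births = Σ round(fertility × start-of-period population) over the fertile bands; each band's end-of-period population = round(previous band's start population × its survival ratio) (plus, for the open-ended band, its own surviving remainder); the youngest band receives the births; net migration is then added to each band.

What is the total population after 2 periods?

After projecting period 1:
Births: 12050 × 0.214 = 2579 ; 13200 × 0.204 = 2693 → total 5272
20–39: 2300 × 0.964 = 2217
40–59: 12050 × 0.943 = 11363
60–79: 13200 × 0.965 = 12738
80+: 11400 × 0.914 + 8500 × 0.596 = 10420 + 5066 = 15486
Net migration: 20–39 − 480 → 1737; 80+ − 470 → 15016
→ [5272, 1737, 11363, 12738, 15016]
After projecting period 2:
Births: 1737 × 0.214 = 372 ; 11363 × 0.204 = 2318 → total 2690
20–39: 5272 × 0.964 = 5082
40–59: 1737 × 0.943 = 1638
60–79: 11363 × 0.965 = 10965
80+: 12738 × 0.914 + 15016 × 0.596 = 11643 + 8950 = 20593
Net migration: 20–39 − 480 → 4602; 80+ − 470 → 20123
→ [2690, 4602, 1638, 10965, 20123]
Total after period 2: 2690 + 4602 + 1638 + 10965 + 20123 = 40018

40018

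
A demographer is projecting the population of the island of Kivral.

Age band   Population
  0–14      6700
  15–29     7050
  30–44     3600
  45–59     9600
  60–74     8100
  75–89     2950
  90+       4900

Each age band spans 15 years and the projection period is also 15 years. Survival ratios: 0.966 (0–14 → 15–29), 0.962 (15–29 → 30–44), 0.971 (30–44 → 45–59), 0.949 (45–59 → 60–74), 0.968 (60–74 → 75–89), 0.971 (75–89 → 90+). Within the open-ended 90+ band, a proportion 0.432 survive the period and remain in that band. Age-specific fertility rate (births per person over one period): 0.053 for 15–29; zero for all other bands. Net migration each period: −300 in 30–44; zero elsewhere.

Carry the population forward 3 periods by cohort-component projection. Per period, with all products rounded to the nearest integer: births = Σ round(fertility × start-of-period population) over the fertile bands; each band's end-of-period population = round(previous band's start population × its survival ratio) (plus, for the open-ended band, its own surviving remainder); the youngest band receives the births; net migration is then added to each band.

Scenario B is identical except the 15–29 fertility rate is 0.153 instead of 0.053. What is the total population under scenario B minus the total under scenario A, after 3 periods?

Period 1.
Births: 7050 × 0.053 = 374
15–29: 6700 × 0.966 = 6472
30–44: 7050 × 0.962 = 6782
45–59: 3600 × 0.971 = 3496
60–74: 9600 × 0.949 = 9110
75–89: 8100 × 0.968 = 7841
90+: 2950 × 0.971 + 4900 × 0.432 = 2864 + 2117 = 4981
Net migration: 30–44 − 300 → 6482
Giving 374 / 6472 / 6482 / 3496 / 9110 / 7841 / 4981.
Period 2.
Births: 6472 × 0.053 = 343
15–29: 374 × 0.966 = 361
30–44: 6472 × 0.962 = 6226
45–59: 6482 × 0.971 = 6294
60–74: 3496 × 0.949 = 3318
75–89: 9110 × 0.968 = 8818
90+: 7841 × 0.971 + 4981 × 0.432 = 7614 + 2152 = 9766
Net migration: 30–44 − 300 → 5926
Giving 343 / 361 / 5926 / 6294 / 3318 / 8818 / 9766.
Period 3.
Births: 361 × 0.053 = 19
15–29: 343 × 0.966 = 331
30–44: 361 × 0.962 = 347
45–59: 5926 × 0.971 = 5754
60–74: 6294 × 0.949 = 5973
75–89: 3318 × 0.968 = 3212
90+: 8818 × 0.971 + 9766 × 0.432 = 8562 + 4219 = 12781
Net migration: 30–44 − 300 → 47
Giving 19 / 331 / 47 / 5754 / 5973 / 3212 / 12781.
Scenario A total after 3 periods: 28117
Scenario B projection —
Period 1.
Births: 7050 × 0.153 = 1079
15–29: 6700 × 0.966 = 6472
30–44: 7050 × 0.962 = 6782
45–59: 3600 × 0.971 = 3496
60–74: 9600 × 0.949 = 9110
75–89: 8100 × 0.968 = 7841
90+: 2950 × 0.971 + 4900 × 0.432 = 2864 + 2117 = 4981
Net migration: 30–44 − 300 → 6482
Giving 1079 / 6472 / 6482 / 3496 / 9110 / 7841 / 4981.
Period 2.
Births: 6472 × 0.153 = 990
15–29: 1079 × 0.966 = 1042
30–44: 6472 × 0.962 = 6226
45–59: 6482 × 0.971 = 6294
60–74: 3496 × 0.949 = 3318
75–89: 9110 × 0.968 = 8818
90+: 7841 × 0.971 + 4981 × 0.432 = 7614 + 2152 = 9766
Net migration: 30–44 − 300 → 5926
Giving 990 / 1042 / 5926 / 6294 / 3318 / 8818 / 9766.
Period 3.
Births: 1042 × 0.153 = 159
15–29: 990 × 0.966 = 956
30–44: 1042 × 0.962 = 1002
45–59: 5926 × 0.971 = 5754
60–74: 6294 × 0.949 = 5973
75–89: 3318 × 0.968 = 3212
90+: 8818 × 0.971 + 9766 × 0.432 = 8562 + 4219 = 12781
Net migration: 30–44 − 300 → 702
Giving 159 / 956 / 702 / 5754 / 5973 / 3212 / 12781.
Scenario B total after 3 periods: 29537
Difference B − A = 29537 − 28117 = 1420

1420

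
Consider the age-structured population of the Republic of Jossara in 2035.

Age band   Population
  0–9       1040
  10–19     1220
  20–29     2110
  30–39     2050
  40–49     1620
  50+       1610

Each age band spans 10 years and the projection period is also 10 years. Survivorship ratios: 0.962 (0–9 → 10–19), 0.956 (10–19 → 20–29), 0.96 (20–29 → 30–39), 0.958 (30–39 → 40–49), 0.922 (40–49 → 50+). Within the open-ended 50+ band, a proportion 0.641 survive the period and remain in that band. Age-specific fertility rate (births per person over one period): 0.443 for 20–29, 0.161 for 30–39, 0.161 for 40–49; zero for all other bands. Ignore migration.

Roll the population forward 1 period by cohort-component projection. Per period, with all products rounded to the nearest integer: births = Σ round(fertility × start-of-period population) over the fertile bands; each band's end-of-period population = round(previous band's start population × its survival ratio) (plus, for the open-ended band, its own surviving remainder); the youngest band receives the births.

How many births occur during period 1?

Numbering the bands 1..6 from youngest to oldest:
Period 1.
Births: 2110 × 0.443 = 935 ; 2050 × 0.161 = 330 ; 1620 × 0.161 = 261 ⇒ total 1526
Band 2: 1040 × 0.962 = 1000
Band 3: 1220 × 0.956 = 1166
Band 4: 2110 × 0.96 = 2026
Band 5: 2050 × 0.958 = 1964
Band 6: 1620 × 0.922 + 1610 × 0.641 = 1494 + 1032 = 2526
→ [1526, 1000, 1166, 2026, 1964, 2526]

1526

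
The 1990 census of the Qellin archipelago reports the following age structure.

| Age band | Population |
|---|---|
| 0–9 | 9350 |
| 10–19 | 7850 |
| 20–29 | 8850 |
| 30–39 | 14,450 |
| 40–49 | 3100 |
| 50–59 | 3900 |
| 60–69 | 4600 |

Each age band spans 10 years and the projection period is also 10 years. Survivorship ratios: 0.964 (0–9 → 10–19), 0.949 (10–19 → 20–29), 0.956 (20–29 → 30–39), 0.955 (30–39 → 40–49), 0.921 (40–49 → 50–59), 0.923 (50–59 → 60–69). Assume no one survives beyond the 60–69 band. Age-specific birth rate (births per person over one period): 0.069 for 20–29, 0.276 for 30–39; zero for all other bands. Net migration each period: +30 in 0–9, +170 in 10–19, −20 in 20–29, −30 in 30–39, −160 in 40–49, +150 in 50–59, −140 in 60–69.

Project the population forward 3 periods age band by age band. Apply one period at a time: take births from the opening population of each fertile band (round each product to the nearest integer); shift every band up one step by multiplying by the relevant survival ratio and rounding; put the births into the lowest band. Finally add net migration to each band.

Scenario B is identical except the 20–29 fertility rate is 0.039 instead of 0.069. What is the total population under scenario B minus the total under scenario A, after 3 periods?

Period 1.
Births: 8850 × 0.069 = 611, 14450 × 0.276 = 3988 → total 4599
10–19: 9350 × 0.964 = 9013
20–29: 7850 × 0.949 = 7450
30–39: 8850 × 0.956 = 8461
40–49: 14450 × 0.955 = 13800
50–59: 3100 × 0.921 = 2855
60–69: 3900 × 0.923 = 3600
Net migration: 0–9 + 30 → 4629; 10–19 + 170 → 9183; 20–29 − 20 → 7430; 30–39 − 30 → 8431; 40–49 − 160 → 13640; 50–59 + 150 → 3005; 60–69 − 140 → 3460
→ [4629, 9183, 7430, 8431, 13640, 3005, 3460]
Period 2.
Births: 7430 × 0.069 = 513, 8431 × 0.276 = 2327 → total 2840
10–19: 4629 × 0.964 = 4462
20–29: 9183 × 0.949 = 8715
30–39: 7430 × 0.956 = 7103
40–49: 8431 × 0.955 = 8052
50–59: 13640 × 0.921 = 12562
60–69: 3005 × 0.923 = 2774
Net migration: 0–9 + 30 → 2870; 10–19 + 170 → 4632; 20–29 − 20 → 8695; 30–39 − 30 → 7073; 40–49 − 160 → 7892; 50–59 + 150 → 12712; 60–69 − 140 → 2634
→ [2870, 4632, 8695, 7073, 7892, 12712, 2634]
Period 3.
Births: 8695 × 0.069 = 600, 7073 × 0.276 = 1952 → total 2552
10–19: 2870 × 0.964 = 2767
20–29: 4632 × 0.949 = 4396
30–39: 8695 × 0.956 = 8312
40–49: 7073 × 0.955 = 6755
50–59: 7892 × 0.921 = 7269
60–69: 12712 × 0.923 = 11733
Net migration: 0–9 + 30 → 2582; 10–19 + 170 → 2937; 20–29 − 20 → 4376; 30–39 − 30 → 8282; 40–49 − 160 → 6595; 50–59 + 150 → 7419; 60–69 − 140 → 11593
→ [2582, 2937, 4376, 8282, 6595, 7419, 11593]
Scenario A total after 3 periods: 43784
Scenario B projection —
Period 1.
Births: 8850 × 0.039 = 345, 14450 × 0.276 = 3988 → total 4333
10–19: 9350 × 0.964 = 9013
20–29: 7850 × 0.949 = 7450
30–39: 8850 × 0.956 = 8461
40–49: 14450 × 0.955 = 13800
50–59: 3100 × 0.921 = 2855
60–69: 3900 × 0.923 = 3600
Net migration: 0–9 + 30 → 4363; 10–19 + 170 → 9183; 20–29 − 20 → 7430; 30–39 − 30 → 8431; 40–49 − 160 → 13640; 50–59 + 150 → 3005; 60–69 − 140 → 3460
→ [4363, 9183, 7430, 8431, 13640, 3005, 3460]
Period 2.
Births: 7430 × 0.039 = 290, 8431 × 0.276 = 2327 → total 2617
10–19: 4363 × 0.964 = 4206
20–29: 9183 × 0.949 = 8715
30–39: 7430 × 0.956 = 7103
40–49: 8431 × 0.955 = 8052
50–59: 13640 × 0.921 = 12562
60–69: 3005 × 0.923 = 2774
Net migration: 0–9 + 30 → 2647; 10–19 + 170 → 4376; 20–29 − 20 → 8695; 30–39 − 30 → 7073; 40–49 − 160 → 7892; 50–59 + 150 → 12712; 60–69 − 140 → 2634
→ [2647, 4376, 8695, 7073, 7892, 12712, 2634]
Period 3.
Births: 8695 × 0.039 = 339, 7073 × 0.276 = 1952 → total 2291
10–19: 2647 × 0.964 = 2552
20–29: 4376 × 0.949 = 4153
30–39: 8695 × 0.956 = 8312
40–49: 7073 × 0.955 = 6755
50–59: 7892 × 0.921 = 7269
60–69: 12712 × 0.923 = 11733
Net migration: 0–9 + 30 → 2321; 10–19 + 170 → 2722; 20–29 − 20 → 4133; 30–39 − 30 → 8282; 40–49 − 160 → 6595; 50–59 + 150 → 7419; 60–69 − 140 → 11593
→ [2321, 2722, 4133, 8282, 6595, 7419, 11593]
Scenario B total after 3 periods: 43065
Difference B − A = 43065 − 43784 = -719

-719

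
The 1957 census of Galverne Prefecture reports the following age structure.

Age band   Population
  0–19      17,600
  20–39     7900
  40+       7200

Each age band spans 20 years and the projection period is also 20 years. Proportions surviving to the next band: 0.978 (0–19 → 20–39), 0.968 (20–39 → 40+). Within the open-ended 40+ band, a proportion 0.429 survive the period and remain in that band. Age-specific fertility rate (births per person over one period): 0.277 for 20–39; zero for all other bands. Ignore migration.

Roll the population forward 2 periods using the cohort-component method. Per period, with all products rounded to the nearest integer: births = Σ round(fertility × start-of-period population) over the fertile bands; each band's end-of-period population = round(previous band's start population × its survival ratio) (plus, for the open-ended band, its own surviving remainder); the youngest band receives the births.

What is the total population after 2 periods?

(Bands numbered youngest = 1 to oldest = 3.)
Period 1:
Births: 7900 * 0.277 = 2188
Band 2: 17600 * 0.978 = 17213
Band 3: 7900 * 0.968 + 7200 * 0.429 = 7647 + 3089 = 10736
Giving 2188 / 17213 / 10736.
Period 2:
Births: 17213 * 0.277 = 4768
Band 2: 2188 * 0.978 = 2140
Band 3: 17213 * 0.968 + 10736 * 0.429 = 16662 + 4606 = 21268
Giving 4768 / 2140 / 21268.
Total after period 2: 4768 + 2140 + 21268 = 28176

28176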